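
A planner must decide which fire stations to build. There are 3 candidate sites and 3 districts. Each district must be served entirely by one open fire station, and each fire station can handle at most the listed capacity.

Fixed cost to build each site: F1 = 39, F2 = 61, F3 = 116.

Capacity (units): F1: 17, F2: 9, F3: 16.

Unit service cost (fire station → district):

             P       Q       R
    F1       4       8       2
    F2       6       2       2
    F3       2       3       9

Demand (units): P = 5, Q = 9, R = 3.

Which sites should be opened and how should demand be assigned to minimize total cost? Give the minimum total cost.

Open {F1}: P→F1 4·5=20, Q→F1 8·9=72, R→F1 2·3=6.
Loads: F1 carries 17/17. Service 98; fixed 39; total 137.
Next best feasible plan costs 144.

Minimum total cost: 137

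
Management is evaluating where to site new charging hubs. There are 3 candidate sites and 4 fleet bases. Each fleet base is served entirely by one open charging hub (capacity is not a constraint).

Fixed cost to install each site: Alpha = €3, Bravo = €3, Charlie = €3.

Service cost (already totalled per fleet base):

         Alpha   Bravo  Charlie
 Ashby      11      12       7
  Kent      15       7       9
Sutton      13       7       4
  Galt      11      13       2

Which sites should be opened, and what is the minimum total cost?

For any fixed open set, each fleet base goes to its cheapest open site; total = fixed + service.
{Charlie}: Ashby→Charlie 7, Kent→Charlie 9, Sutton→Charlie 4, Galt→Charlie 2. Service 22; fixed 3; total 25.
{Bravo, Charlie}: Ashby→Charlie 7, Kent→Bravo 7, Sutton→Charlie 4, Galt→Charlie 2. Service 20; fixed 6; total 26.
{Alpha, Charlie}: Ashby→Charlie 7, Kent→Charlie 9, Sutton→Charlie 4, Galt→Charlie 2. Service 22; fixed 6; total 28.
{Alpha, Bravo, Charlie}: service 20 + fixed 9 = 29
No other subset beats 25.

Open Charlie only; minimum total cost 25.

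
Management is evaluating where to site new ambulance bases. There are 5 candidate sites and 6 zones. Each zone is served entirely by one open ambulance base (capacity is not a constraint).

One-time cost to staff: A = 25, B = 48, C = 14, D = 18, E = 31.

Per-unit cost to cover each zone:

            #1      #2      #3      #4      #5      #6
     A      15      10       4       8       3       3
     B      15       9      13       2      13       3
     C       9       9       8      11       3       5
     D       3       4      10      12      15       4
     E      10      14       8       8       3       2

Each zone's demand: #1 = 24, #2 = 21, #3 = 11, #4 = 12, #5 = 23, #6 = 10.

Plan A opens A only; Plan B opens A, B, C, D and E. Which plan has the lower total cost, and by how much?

Plan B is cheaper by 385.

Plan A: {A}: #1→A 15·24=360, #2→A 10·21=210, #3→A 4·11=44, #4→A 8·12=96, #5→A 3·23=69, #6→A 3·10=30. Service 809; fixed 25; total 834.
Plan B: {A, B, C, D, E}: #1→D 3·24=72, #2→D 4·21=84, #3→A 4·11=44, #4→B 2·12=24, #5→A 3·23=69, #6→E 2·10=20. Service 313; fixed 136; total 449.
Difference: |834 − 449| = 385.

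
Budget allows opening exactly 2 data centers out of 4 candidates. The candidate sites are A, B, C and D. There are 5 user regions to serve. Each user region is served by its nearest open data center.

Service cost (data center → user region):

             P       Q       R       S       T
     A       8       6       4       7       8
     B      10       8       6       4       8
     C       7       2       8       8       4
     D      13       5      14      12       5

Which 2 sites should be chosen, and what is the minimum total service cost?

Choose B and C; total service cost 23.

With exactly 2 open, each user region uses its cheapest among the chosen.
{B, C}: P→C 7, Q→C 2, R→B 6, S→B 4, T→C 4. Service cost 23.
{A, C}: service cost 24
{A, D}: service cost 29
Among all 6 size-2 choices, {B, C} is lowest.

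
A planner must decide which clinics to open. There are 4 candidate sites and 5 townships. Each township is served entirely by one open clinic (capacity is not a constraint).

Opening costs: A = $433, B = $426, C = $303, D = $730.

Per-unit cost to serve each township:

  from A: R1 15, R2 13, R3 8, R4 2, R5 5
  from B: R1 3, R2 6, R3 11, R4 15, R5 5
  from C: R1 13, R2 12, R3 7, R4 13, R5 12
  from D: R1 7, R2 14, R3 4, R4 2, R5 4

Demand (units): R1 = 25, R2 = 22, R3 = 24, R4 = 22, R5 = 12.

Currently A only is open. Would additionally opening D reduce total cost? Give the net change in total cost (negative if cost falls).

No — net change +422 (cost rises by 422).

Current service cost with {A}: 957.
Adding D: each township re-picks its cheapest; new service cost 649, saving 308.
Extra fixed cost: 730. Net change = 730 − 308 = 422.
(Totals: 1390 → 1812.)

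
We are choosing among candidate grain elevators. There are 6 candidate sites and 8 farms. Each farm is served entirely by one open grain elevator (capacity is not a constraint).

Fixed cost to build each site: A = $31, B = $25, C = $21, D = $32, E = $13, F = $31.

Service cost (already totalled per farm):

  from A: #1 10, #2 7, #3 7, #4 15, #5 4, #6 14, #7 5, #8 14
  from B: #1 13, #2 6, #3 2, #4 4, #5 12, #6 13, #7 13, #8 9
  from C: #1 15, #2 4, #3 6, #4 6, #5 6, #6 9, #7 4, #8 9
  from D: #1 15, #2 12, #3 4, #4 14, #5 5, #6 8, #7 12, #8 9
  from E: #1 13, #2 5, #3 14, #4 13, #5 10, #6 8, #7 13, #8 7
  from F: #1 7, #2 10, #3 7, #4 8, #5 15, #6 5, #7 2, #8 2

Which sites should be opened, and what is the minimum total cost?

Open C only; minimum total cost 80.

For any fixed open set, each farm goes to its cheapest open site; total = fixed + service.
{C}: #1→C 15, #2→C 4, #3→C 6, #4→C 6, #5→C 6, #6→C 9, #7→C 4, #8→C 9. Service 59; fixed 21; total 80.
{F}: service 56 + fixed 31 = 87
{C, E}: service 54 + fixed 34 = 88
{A, B, C, D, E, F}: service 30 + fixed 153 = 183
No other subset beats 80.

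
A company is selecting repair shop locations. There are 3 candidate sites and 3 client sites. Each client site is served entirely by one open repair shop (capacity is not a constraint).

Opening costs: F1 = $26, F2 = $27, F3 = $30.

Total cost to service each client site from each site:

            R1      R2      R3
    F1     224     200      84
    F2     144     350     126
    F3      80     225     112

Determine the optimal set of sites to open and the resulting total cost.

Open F1 and F3; minimum total cost 420.

For any fixed open set, each client site goes to its cheapest open site; total = fixed + service.
{F1, F3}: R1→F3 80, R2→F1 200, R3→F1 84. Service 364; fixed 56; total 420.
{F1, F2, F3}: R1→F3 80, R2→F1 200, R3→F1 84. Service 364; fixed 83; total 447.
{F3}: service 417 + fixed 30 = 447
{F1}: service 508 + fixed 26 = 534
No other subset beats 420.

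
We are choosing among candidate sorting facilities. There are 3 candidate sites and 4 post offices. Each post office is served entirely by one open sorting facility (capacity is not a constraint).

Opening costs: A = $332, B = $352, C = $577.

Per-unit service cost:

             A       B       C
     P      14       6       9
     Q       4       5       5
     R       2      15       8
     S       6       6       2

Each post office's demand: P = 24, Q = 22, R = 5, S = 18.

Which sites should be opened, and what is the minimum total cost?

For any fixed open set, each post office goes to its cheapest open site; total = fixed + service.
{B}: P→B 6·24=144, Q→B 5·22=110, R→B 15·5=75, S→B 6·18=108. Service 437; fixed 352; total 789.
{A}: service 542 + fixed 332 = 874
{C}: service 402 + fixed 577 = 979
{A, B, C}: service 278 + fixed 1261 = 1539
(All 7 nonempty subsets were checked; B only is lowest.)

Open B only; minimum total cost 789.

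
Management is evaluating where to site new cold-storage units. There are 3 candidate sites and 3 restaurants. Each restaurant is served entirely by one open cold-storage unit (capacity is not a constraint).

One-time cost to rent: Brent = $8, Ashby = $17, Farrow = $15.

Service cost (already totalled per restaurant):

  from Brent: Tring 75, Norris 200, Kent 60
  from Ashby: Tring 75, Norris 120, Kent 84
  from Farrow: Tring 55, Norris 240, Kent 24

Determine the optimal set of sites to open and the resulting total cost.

Open Ashby and Farrow; minimum total cost 231.

For any fixed open set, each restaurant goes to its cheapest open site; total = fixed + service.
{Ashby, Farrow}: Tring→Farrow 55, Norris→Ashby 120, Kent→Farrow 24. Service 199; fixed 32; total 231.
{Brent, Ashby, Farrow}: Tring→Farrow 55, Norris→Ashby 120, Kent→Farrow 24. Service 199; fixed 40; total 239.
{Brent, Ashby}: service 255 + fixed 25 = 280
{Brent}: service 335 + fixed 8 = 343
No other subset beats 231.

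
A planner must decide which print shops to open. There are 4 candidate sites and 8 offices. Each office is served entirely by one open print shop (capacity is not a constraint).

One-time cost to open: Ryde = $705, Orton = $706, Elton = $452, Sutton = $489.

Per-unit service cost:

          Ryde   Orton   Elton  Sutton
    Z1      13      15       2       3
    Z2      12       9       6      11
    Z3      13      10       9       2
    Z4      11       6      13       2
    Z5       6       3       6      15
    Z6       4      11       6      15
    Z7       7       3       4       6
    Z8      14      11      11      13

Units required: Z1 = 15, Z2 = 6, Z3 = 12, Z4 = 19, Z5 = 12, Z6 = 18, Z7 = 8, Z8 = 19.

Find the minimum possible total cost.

Minimum total cost: 1294

For any fixed open set, each office goes to its cheapest open site; total = fixed + service.
{Elton}: Z1→Elton 2·15=30, Z2→Elton 6·6=36, Z3→Elton 9·12=108, Z4→Elton 13·19=247, Z5→Elton 6·12=72, Z6→Elton 6·18=108, Z7→Elton 4·8=32, Z8→Elton 11·19=209. Service 842; fixed 452; total 1294.
{Sutton}: service 918 + fixed 489 = 1407
{Elton, Sutton}: service 549 + fixed 941 = 1490
{Ryde, Orton, Elton, Sutton}: Z1→Elton 2·15=30, Z2→Elton 6·6=36, Z3→Sutton 2·12=24, Z4→Sutton 2·19=38, Z5→Orton 3·12=36, Z6→Ryde 4·18=72, Z7→Orton 3·8=24, Z8→Orton 11·19=209. Service 469; fixed 2352; total 2821.
(All 15 nonempty subsets were checked; Elton only is lowest.)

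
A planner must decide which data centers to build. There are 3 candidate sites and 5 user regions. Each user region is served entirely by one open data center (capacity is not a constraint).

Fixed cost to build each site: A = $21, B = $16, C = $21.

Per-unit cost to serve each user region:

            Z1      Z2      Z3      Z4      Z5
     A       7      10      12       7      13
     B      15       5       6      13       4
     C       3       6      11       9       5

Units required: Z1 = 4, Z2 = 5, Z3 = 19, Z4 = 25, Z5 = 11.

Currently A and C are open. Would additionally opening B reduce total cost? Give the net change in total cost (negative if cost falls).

Yes — net change −95 (cost falls by 95).

Current service cost with {A, C}: 481.
Adding B: each user region re-picks its cheapest; new service cost 370, saving 111.
Extra fixed cost: 16. Net change = 16 − 111 = -95.
(Totals: 523 → 428.)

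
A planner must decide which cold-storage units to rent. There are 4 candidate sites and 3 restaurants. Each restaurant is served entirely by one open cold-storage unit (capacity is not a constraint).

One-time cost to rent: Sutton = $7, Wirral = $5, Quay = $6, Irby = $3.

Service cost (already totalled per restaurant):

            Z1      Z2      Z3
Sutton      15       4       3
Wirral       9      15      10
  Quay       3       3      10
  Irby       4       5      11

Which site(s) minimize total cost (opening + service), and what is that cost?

For any fixed open set, each restaurant goes to its cheapest open site; total = fixed + service.
{Sutton, Irby}: Z1→Irby 4, Z2→Sutton 4, Z3→Sutton 3. Service 11; fixed 10; total 21.
{Sutton, Quay}: service 9 + fixed 13 = 22
{Quay}: service 16 + fixed 6 = 22
{Sutton, Wirral, Quay, Irby}: Z1→Quay 3, Z2→Quay 3, Z3→Sutton 3. Service 9; fixed 21; total 30.
No other subset beats 21.

Open Sutton and Irby; minimum total cost 21.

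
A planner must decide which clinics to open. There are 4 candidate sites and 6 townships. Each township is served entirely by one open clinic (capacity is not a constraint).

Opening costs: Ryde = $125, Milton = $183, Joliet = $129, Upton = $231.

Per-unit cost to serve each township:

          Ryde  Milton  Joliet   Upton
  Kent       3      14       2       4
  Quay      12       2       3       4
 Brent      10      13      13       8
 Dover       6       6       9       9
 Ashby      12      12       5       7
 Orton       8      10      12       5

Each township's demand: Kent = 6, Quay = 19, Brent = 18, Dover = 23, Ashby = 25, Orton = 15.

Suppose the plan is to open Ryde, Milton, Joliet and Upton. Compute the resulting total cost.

Total cost: 1200

Each township is assigned to its cheapest site among the open ones.
{Ryde, Milton, Joliet, Upton}: Kent→Joliet 2·6=12, Quay→Milton 2·19=38, Brent→Upton 8·18=144, Dover→Ryde 6·23=138, Ashby→Joliet 5·25=125, Orton→Upton 5·15=75. Service 532; fixed 668; total 1200.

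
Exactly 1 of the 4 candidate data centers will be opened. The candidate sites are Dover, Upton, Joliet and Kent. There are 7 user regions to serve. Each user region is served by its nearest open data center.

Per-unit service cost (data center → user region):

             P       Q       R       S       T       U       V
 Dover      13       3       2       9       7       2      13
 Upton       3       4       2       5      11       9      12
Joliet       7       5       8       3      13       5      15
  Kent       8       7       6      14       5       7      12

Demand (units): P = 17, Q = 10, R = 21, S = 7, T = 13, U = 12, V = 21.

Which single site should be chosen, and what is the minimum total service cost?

Choose Upton only; total service cost 671.

With exactly 1 open, each user region uses its cheapest among the chosen.
{Upton}: P→Upton 3·17=51, Q→Upton 4·10=40, R→Upton 2·21=42, S→Upton 5·7=35, T→Upton 11·13=143, U→Upton 9·12=108, V→Upton 12·21=252. Service cost 671.
{Dover}: service cost 744
{Kent}: service cost 831
Among all 4 size-1 choices, {Upton} is lowest.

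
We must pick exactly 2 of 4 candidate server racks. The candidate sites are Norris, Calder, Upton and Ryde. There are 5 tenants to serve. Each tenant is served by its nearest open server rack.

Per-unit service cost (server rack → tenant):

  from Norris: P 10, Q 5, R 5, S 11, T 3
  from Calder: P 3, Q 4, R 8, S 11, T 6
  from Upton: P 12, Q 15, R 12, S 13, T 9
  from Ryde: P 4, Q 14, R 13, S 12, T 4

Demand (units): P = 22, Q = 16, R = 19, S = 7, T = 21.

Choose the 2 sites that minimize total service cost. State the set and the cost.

Choose Norris and Calder; total service cost 365.

With exactly 2 open, each tenant uses its cheapest among the chosen.
{Norris, Calder}: P→Calder 3·22=66, Q→Calder 4·16=64, R→Norris 5·19=95, S→Norris 11·7=77, T→Norris 3·21=63. Service cost 365.
{Norris, Ryde}: service cost 403
{Calder, Ryde}: service cost 443
Among all 6 size-2 choices, {Norris, Calder} is lowest.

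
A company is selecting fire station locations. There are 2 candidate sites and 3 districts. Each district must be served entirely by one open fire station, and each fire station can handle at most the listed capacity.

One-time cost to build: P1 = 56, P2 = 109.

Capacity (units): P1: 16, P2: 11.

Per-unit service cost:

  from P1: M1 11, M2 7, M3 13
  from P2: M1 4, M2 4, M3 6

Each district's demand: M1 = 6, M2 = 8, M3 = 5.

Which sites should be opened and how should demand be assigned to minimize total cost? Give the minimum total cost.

Open {P1, P2}: M1→P2 4·6=24, M2→P1 7·8=56, M3→P2 6·5=30.
Loads: P1 carries 8/16, P2 carries 11/11. Service 110; fixed 165; total 275.
Next best feasible plan costs 310.

Minimum total cost: 275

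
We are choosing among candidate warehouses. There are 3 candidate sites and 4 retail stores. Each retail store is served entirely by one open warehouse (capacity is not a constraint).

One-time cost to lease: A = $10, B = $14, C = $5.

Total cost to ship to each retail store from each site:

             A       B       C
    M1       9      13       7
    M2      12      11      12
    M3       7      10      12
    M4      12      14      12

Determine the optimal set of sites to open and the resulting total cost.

For any fixed open set, each retail store goes to its cheapest open site; total = fixed + service.
{C}: M1→C 7, M2→C 12, M3→C 12, M4→C 12. Service 43; fixed 5; total 48.
{A}: M1→A 9, M2→A 12, M3→A 7, M4→A 12. Service 40; fixed 10; total 50.
{A, C}: service 38 + fixed 15 = 53
{A, B, C}: service 37 + fixed 29 = 66
No other subset beats 48.

Open C only; minimum total cost 48.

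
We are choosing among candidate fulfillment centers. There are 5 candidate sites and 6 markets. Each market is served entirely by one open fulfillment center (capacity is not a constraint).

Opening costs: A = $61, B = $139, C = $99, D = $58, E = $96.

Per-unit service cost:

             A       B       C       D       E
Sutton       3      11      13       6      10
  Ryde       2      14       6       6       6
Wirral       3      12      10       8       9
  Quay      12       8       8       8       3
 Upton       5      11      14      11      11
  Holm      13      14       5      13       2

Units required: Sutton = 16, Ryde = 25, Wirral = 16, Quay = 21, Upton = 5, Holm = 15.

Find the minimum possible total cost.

Minimum total cost: 421

For any fixed open set, each market goes to its cheapest open site; total = fixed + service.
{A, E}: Sutton→A 3·16=48, Ryde→A 2·25=50, Wirral→A 3·16=48, Quay→E 3·21=63, Upton→A 5·5=25, Holm→E 2·15=30. Service 264; fixed 157; total 421.
{A, D, E}: service 264 + fixed 215 = 479
{A, C, E}: service 264 + fixed 256 = 520
{A, B, C, D, E}: service 264 + fixed 453 = 717
No other subset beats 421.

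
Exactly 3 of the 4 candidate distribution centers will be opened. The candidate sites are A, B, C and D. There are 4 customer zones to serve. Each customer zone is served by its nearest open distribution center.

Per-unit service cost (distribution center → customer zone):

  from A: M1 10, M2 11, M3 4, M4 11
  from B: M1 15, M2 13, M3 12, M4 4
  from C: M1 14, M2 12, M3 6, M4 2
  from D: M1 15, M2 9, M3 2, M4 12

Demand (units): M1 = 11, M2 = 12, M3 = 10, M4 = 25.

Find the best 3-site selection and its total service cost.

Choose A, C and D; total service cost 288.

With exactly 3 open, each customer zone uses its cheapest among the chosen.
{A, C, D}: M1→A 10·11=110, M2→D 9·12=108, M3→D 2·10=20, M4→C 2·25=50. Service cost 288.
{A, B, C}: service cost 332
{B, C, D}: service cost 332
Among all 4 size-3 choices, {A, C, D} is lowest.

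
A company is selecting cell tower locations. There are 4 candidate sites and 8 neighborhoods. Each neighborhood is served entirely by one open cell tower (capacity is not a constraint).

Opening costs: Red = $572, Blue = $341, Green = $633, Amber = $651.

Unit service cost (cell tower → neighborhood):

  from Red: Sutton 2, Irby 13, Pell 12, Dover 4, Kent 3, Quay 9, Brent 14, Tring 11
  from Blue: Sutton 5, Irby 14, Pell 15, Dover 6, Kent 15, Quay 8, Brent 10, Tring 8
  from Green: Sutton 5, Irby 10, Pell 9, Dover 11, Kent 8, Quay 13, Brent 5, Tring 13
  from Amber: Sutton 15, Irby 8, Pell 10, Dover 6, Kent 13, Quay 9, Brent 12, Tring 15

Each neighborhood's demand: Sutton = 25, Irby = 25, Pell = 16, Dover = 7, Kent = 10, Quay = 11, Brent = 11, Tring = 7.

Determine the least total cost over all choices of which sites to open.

For any fixed open set, each neighborhood goes to its cheapest open site; total = fixed + service.
{Blue}: Sutton→Blue 5·25=125, Irby→Blue 14·25=350, Pell→Blue 15·16=240, Dover→Blue 6·7=42, Kent→Blue 15·10=150, Quay→Blue 8·11=88, Brent→Blue 10·11=110, Tring→Blue 8·7=56. Service 1161; fixed 341; total 1502.
{Red}: Sutton→Red 2·25=50, Irby→Red 13·25=325, Pell→Red 12·16=192, Dover→Red 4·7=28, Kent→Red 3·10=30, Quay→Red 9·11=99, Brent→Red 14·11=154, Tring→Red 11·7=77. Service 955; fixed 572; total 1527.
{Green}: Sutton→Green 5·25=125, Irby→Green 10·25=250, Pell→Green 9·16=144, Dover→Green 11·7=77, Kent→Green 8·10=80, Quay→Green 13·11=143, Brent→Green 5·11=55, Tring→Green 13·7=91. Service 965; fixed 633; total 1598.
{Red, Blue, Green, Amber}: service 651 + fixed 2197 = 2848
No other subset beats 1502.

Minimum total cost: 1502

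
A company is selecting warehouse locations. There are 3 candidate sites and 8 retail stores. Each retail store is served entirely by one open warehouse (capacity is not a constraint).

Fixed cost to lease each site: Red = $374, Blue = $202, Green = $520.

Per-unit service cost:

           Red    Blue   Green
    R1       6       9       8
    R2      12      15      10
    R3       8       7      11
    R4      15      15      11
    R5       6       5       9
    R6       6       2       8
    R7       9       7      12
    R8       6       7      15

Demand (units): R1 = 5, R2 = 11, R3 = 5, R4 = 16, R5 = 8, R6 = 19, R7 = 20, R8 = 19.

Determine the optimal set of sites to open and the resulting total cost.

Open Blue only; minimum total cost 1038.

For any fixed open set, each retail store goes to its cheapest open site; total = fixed + service.
{Blue}: R1→Blue 9·5=45, R2→Blue 15·11=165, R3→Blue 7·5=35, R4→Blue 15·16=240, R5→Blue 5·8=40, R6→Blue 2·19=38, R7→Blue 7·20=140, R8→Blue 7·19=133. Service 836; fixed 202; total 1038.
{Red}: service 898 + fixed 374 = 1272
{Red, Blue}: R1→Red 6·5=30, R2→Red 12·11=132, R3→Blue 7·5=35, R4→Red 15·16=240, R5→Blue 5·8=40, R6→Blue 2·19=38, R7→Blue 7·20=140, R8→Red 6·19=114. Service 769; fixed 576; total 1345.
{Red, Blue, Green}: service 683 + fixed 1096 = 1779
No other subset beats 1038.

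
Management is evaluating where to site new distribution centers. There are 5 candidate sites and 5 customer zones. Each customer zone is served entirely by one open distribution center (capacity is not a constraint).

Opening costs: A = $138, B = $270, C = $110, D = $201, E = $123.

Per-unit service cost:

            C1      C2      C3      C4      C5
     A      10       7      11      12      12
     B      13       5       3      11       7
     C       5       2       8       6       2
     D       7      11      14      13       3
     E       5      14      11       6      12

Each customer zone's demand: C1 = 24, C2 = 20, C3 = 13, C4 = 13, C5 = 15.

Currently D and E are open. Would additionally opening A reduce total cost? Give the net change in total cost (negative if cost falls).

No — net change +58 (cost rises by 58).

Current service cost with {D, E}: 606.
Adding A: each customer zone re-picks its cheapest; new service cost 526, saving 80.
Extra fixed cost: 138. Net change = 138 − 80 = 58.
(Totals: 930 → 988.)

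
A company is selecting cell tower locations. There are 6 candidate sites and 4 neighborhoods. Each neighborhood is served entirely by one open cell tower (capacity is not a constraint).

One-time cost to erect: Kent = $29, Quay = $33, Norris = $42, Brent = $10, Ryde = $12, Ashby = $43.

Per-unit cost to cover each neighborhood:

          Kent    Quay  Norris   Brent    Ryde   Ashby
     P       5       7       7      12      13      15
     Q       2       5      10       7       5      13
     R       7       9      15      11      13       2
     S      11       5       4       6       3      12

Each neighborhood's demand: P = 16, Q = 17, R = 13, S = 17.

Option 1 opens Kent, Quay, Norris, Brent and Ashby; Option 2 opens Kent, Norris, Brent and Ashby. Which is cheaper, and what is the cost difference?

Option 2 is cheaper by 33.

Option 1: {Kent, Quay, Norris, Brent, Ashby}: P→Kent 5·16=80, Q→Kent 2·17=34, R→Ashby 2·13=26, S→Norris 4·17=68. Service 208; fixed 157; total 365.
Option 2: {Kent, Norris, Brent, Ashby}: P→Kent 5·16=80, Q→Kent 2·17=34, R→Ashby 2·13=26, S→Norris 4·17=68. Service 208; fixed 124; total 332.
Difference: |365 − 332| = 33.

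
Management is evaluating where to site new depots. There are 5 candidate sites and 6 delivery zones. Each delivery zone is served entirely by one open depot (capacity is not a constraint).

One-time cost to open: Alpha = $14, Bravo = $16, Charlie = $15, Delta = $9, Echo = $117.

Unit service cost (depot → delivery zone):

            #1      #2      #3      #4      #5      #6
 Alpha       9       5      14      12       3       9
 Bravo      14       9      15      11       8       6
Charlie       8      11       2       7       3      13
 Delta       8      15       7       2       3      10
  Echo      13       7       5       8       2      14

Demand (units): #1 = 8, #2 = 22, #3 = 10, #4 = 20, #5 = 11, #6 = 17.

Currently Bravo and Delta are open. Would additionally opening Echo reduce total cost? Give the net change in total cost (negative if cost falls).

Current service cost with {Bravo, Delta}: 507.
Adding Echo: each delivery zone re-picks its cheapest; new service cost 432, saving 75.
Extra fixed cost: 117. Net change = 117 − 75 = 42.
(Totals: 532 → 574.)

No — net change +42 (cost rises by 42).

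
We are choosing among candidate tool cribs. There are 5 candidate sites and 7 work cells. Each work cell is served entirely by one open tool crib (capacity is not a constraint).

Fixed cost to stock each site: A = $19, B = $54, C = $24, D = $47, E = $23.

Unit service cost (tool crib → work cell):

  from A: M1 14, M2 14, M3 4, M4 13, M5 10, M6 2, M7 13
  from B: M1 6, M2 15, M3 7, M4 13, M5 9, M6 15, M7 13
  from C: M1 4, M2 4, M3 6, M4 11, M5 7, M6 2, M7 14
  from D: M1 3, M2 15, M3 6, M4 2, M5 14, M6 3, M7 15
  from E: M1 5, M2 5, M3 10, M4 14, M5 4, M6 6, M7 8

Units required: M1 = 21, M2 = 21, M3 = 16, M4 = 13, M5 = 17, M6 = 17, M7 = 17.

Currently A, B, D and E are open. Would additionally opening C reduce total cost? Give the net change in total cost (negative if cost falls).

Current service cost with {A, B, D, E}: 496.
Adding C: each work cell re-picks its cheapest; new service cost 475, saving 21.
Extra fixed cost: 24. Net change = 24 − 21 = 3.
(Totals: 639 → 642.)

No — net change +3 (cost rises by 3).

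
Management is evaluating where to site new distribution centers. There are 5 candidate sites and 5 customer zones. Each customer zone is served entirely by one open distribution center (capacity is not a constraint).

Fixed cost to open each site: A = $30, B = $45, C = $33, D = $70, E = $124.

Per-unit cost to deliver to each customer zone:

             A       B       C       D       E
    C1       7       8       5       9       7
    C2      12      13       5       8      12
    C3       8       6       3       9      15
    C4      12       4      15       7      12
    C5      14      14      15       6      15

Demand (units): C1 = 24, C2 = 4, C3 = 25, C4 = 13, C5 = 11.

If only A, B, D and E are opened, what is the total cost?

Each customer zone is assigned to its cheapest site among the open ones.
{A, B, D, E}: C1→A 7·24=168, C2→D 8·4=32, C3→B 6·25=150, C4→B 4·13=52, C5→D 6·11=66. Service 468; fixed 269; total 737.

Total cost: 737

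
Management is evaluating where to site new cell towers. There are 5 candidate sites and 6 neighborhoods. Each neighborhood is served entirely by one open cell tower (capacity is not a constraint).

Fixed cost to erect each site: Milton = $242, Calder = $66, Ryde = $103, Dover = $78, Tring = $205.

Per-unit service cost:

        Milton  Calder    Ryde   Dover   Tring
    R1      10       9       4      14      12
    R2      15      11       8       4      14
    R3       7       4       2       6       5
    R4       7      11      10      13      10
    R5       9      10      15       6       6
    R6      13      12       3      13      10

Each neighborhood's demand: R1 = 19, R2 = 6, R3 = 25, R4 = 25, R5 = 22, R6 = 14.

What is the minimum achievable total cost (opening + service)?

Minimum total cost: 755

For any fixed open set, each neighborhood goes to its cheapest open site; total = fixed + service.
{Ryde, Dover}: R1→Ryde 4·19=76, R2→Dover 4·6=24, R3→Ryde 2·25=50, R4→Ryde 10·25=250, R5→Dover 6·22=132, R6→Ryde 3·14=42. Service 574; fixed 181; total 755.
{Calder, Ryde, Dover}: service 574 + fixed 247 = 821
{Calder, Ryde}: service 686 + fixed 169 = 855
{Milton, Calder, Ryde, Dover, Tring}: service 499 + fixed 694 = 1193
No other subset beats 755.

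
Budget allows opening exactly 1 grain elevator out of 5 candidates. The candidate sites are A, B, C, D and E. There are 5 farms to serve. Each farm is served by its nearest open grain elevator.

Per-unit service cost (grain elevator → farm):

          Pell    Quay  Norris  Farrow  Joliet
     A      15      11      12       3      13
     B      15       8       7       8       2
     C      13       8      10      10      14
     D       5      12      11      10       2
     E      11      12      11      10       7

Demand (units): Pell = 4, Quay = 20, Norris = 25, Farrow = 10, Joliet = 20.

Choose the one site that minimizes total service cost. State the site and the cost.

Choose B only; total service cost 515.

With exactly 1 open, each farm uses its cheapest among the chosen.
{B}: Pell→B 15·4=60, Quay→B 8·20=160, Norris→B 7·25=175, Farrow→B 8·10=80, Joliet→B 2·20=40. Service cost 515.
{D}: service cost 675
{E}: service cost 799
Among all 5 size-1 choices, {B} is lowest.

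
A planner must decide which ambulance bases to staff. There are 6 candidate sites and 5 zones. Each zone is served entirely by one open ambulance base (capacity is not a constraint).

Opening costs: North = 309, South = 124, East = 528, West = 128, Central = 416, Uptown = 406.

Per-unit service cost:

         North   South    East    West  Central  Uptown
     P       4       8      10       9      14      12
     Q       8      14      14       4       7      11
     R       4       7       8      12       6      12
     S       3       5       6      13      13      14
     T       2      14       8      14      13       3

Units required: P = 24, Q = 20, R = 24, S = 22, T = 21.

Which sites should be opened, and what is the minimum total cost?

Open North only; minimum total cost 769.

For any fixed open set, each zone goes to its cheapest open site; total = fixed + service.
{North}: P→North 4·24=96, Q→North 8·20=160, R→North 4·24=96, S→North 3·22=66, T→North 2·21=42. Service 460; fixed 309; total 769.
{North, West}: service 380 + fixed 437 = 817
{North, South}: service 460 + fixed 433 = 893
{North, South, East, West, Central, Uptown}: service 380 + fixed 1911 = 2291
No other subset beats 769.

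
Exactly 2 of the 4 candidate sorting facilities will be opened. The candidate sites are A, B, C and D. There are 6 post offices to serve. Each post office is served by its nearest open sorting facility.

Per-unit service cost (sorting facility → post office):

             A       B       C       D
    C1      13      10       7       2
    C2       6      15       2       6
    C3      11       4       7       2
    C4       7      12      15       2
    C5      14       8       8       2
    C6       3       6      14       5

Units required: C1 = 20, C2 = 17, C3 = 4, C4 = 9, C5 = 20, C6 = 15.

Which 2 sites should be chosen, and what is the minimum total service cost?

With exactly 2 open, each post office uses its cheapest among the chosen.
{C, D}: C1→D 2·20=40, C2→C 2·17=34, C3→D 2·4=8, C4→D 2·9=18, C5→D 2·20=40, C6→D 5·15=75. Service cost 215.
{A, D}: service cost 253
{B, D}: service cost 283
Among all 6 size-2 choices, {C, D} is lowest.

Choose C and D; total service cost 215.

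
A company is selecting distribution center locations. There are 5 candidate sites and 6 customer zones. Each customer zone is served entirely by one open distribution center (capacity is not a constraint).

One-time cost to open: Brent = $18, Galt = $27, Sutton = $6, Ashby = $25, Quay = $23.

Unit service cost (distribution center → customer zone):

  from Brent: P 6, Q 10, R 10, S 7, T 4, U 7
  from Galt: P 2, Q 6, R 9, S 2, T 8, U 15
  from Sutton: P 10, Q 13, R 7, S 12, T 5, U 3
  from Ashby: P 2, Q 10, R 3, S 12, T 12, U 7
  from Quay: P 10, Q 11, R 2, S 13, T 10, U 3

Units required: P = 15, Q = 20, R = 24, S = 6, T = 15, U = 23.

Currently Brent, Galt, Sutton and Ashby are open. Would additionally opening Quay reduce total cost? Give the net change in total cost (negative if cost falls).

Current service cost with {Brent, Galt, Sutton, Ashby}: 363.
Adding Quay: each customer zone re-picks its cheapest; new service cost 339, saving 24.
Extra fixed cost: 23. Net change = 23 − 24 = -1.
(Totals: 439 → 438.)

Yes — net change −1 (cost falls by 1).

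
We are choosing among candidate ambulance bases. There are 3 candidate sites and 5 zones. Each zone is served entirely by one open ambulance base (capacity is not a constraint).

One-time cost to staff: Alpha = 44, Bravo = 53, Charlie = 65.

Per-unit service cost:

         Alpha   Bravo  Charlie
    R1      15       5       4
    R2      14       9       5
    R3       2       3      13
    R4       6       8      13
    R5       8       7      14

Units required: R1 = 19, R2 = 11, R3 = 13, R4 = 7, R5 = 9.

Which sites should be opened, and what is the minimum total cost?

For any fixed open set, each zone goes to its cheapest open site; total = fixed + service.
{Alpha, Charlie}: R1→Charlie 4·19=76, R2→Charlie 5·11=55, R3→Alpha 2·13=26, R4→Alpha 6·7=42, R5→Alpha 8·9=72. Service 271; fixed 109; total 380.
{Bravo}: R1→Bravo 5·19=95, R2→Bravo 9·11=99, R3→Bravo 3·13=39, R4→Bravo 8·7=56, R5→Bravo 7·9=63. Service 352; fixed 53; total 405.
{Bravo, Charlie}: service 289 + fixed 118 = 407
{Alpha, Bravo, Charlie}: R1→Charlie 4·19=76, R2→Charlie 5·11=55, R3→Alpha 2·13=26, R4→Alpha 6·7=42, R5→Bravo 7·9=63. Service 262; fixed 162; total 424.
No other subset beats 380.

Open Alpha and Charlie; minimum total cost 380.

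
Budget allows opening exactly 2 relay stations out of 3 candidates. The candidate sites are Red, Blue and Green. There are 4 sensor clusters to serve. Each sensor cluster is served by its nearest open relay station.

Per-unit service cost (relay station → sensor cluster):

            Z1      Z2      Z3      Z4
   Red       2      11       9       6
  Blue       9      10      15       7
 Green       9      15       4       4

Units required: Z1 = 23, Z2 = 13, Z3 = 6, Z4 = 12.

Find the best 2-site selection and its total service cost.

With exactly 2 open, each sensor cluster uses its cheapest among the chosen.
{Red, Green}: Z1→Red 2·23=46, Z2→Red 11·13=143, Z3→Green 4·6=24, Z4→Green 4·12=48. Service cost 261.
{Red, Blue}: service cost 302
{Blue, Green}: service cost 409
Among all 3 size-2 choices, {Red, Green} is lowest.

Choose Red and Green; total service cost 261.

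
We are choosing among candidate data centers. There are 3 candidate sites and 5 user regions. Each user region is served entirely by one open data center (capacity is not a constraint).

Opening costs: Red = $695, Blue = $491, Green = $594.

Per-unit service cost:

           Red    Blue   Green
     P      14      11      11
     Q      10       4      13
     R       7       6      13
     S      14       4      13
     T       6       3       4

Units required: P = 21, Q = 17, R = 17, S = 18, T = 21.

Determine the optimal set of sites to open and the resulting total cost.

For any fixed open set, each user region goes to its cheapest open site; total = fixed + service.
{Blue}: P→Blue 11·21=231, Q→Blue 4·17=68, R→Blue 6·17=102, S→Blue 4·18=72, T→Blue 3·21=63. Service 536; fixed 491; total 1027.
{Green}: P→Green 11·21=231, Q→Green 13·17=221, R→Green 13·17=221, S→Green 13·18=234, T→Green 4·21=84. Service 991; fixed 594; total 1585.
{Blue, Green}: P→Blue 11·21=231, Q→Blue 4·17=68, R→Blue 6·17=102, S→Blue 4·18=72, T→Blue 3·21=63. Service 536; fixed 1085; total 1621.
{Red, Blue, Green}: service 536 + fixed 1780 = 2316
No other subset beats 1027.

Open Blue only; minimum total cost 1027.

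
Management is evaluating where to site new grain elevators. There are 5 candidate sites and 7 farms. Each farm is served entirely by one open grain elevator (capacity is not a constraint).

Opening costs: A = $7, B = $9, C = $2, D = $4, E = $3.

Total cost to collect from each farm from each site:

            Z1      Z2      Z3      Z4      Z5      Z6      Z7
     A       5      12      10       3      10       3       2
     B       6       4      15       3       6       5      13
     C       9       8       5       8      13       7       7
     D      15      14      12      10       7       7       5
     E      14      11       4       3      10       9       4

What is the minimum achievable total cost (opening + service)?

For any fixed open set, each farm goes to its cheapest open site; total = fixed + service.
{B, E}: Z1→B 6, Z2→B 4, Z3→E 4, Z4→B 3, Z5→B 6, Z6→B 5, Z7→E 4. Service 32; fixed 12; total 44.
{A, C}: Z1→A 5, Z2→C 8, Z3→C 5, Z4→A 3, Z5→A 10, Z6→A 3, Z7→A 2. Service 36; fixed 9; total 45.
{A, B, C}: Z1→A 5, Z2→B 4, Z3→C 5, Z4→A 3, Z5→B 6, Z6→A 3, Z7→A 2. Service 28; fixed 18; total 46.
{A, B, C, D, E}: Z1→A 5, Z2→B 4, Z3→E 4, Z4→A 3, Z5→B 6, Z6→A 3, Z7→A 2. Service 27; fixed 25; total 52.
No other subset beats 44.

Minimum total cost: 44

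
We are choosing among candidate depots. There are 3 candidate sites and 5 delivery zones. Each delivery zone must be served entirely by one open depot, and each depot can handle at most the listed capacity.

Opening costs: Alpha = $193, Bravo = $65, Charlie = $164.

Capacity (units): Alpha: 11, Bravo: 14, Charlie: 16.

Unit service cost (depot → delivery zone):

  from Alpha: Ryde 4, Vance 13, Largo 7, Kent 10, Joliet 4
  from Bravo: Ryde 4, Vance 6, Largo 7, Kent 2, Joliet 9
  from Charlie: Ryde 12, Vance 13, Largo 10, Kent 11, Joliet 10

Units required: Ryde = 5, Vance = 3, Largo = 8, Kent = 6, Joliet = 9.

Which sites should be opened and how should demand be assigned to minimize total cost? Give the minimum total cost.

Minimum total cost: 588

Open {Alpha, Bravo, Charlie}: Ryde→Bravo 4·5=20, Vance→Bravo 6·3=18, Largo→Charlie 10·8=80, Kent→Bravo 2·6=12, Joliet→Alpha 4·9=36.
Loads: Alpha carries 9/11, Bravo carries 14/14, Charlie carries 8/16. Service 166; fixed 422; total 588.
Next best feasible plan costs 609.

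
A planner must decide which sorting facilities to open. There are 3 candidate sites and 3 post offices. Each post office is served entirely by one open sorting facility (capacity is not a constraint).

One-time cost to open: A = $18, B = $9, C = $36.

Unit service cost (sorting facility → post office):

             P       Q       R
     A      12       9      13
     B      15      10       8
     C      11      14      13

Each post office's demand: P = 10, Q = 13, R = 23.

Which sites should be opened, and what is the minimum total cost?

Open A and B; minimum total cost 448.

For any fixed open set, each post office goes to its cheapest open site; total = fixed + service.
{A, B}: P→A 12·10=120, Q→A 9·13=117, R→B 8·23=184. Service 421; fixed 27; total 448.
{B, C}: service 424 + fixed 45 = 469
{B}: service 464 + fixed 9 = 473
{A, B, C}: service 411 + fixed 63 = 474
No other subset beats 448.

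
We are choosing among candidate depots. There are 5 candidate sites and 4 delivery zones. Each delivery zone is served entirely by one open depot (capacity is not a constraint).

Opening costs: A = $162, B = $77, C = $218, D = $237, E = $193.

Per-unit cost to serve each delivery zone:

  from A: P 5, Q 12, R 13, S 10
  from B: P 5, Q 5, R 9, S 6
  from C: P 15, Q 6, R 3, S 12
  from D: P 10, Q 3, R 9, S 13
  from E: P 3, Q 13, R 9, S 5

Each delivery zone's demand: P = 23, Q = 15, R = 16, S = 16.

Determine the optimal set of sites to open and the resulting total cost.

For any fixed open set, each delivery zone goes to its cheapest open site; total = fixed + service.
{B}: P→B 5·23=115, Q→B 5·15=75, R→B 9·16=144, S→B 6·16=96. Service 430; fixed 77; total 507.
{B, C}: service 334 + fixed 295 = 629
{B, E}: service 368 + fixed 270 = 638
{A, B, C, D, E}: P→E 3·23=69, Q→D 3·15=45, R→C 3·16=48, S→E 5·16=80. Service 242; fixed 887; total 1129.
No other subset beats 507.

Open B only; minimum total cost 507.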